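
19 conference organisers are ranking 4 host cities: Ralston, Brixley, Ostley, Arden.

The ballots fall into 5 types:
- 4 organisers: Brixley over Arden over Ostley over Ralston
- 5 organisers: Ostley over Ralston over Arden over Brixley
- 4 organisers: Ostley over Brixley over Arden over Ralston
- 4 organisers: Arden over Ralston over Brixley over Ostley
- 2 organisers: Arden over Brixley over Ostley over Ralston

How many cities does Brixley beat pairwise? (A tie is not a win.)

2

Brixley against each rival (19 organisers):
Brixley–Ralston: Brixley 10–9.
Brixley vs Ostley: 4+4+2 = 10 for Brixley, 9 for Ostley — Brixley by 10–9.
Brixley vs Arden: Arden wins 11–8.
Brixley beats Ralston, Ostley; loses to Arden — 2 pairwise wins.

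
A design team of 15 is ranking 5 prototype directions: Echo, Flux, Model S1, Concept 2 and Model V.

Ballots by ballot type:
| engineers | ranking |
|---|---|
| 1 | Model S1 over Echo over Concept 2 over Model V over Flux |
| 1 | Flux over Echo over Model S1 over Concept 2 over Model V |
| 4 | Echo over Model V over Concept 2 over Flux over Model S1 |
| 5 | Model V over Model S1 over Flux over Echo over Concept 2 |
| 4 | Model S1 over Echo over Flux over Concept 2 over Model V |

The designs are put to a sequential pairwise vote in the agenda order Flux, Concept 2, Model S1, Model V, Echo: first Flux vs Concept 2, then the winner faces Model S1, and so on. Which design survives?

Round 1: Flux vs Concept 2 — 10–5, Flux advances.
Round 2: Flux vs Model S1 — 5–10, Model S1 advances.
Round 3: Model S1 vs Model V — 6–9, Model V advances.
Round 4: Model V vs Echo — 5–10, Echo advances.
The agenda winner is Echo.

Echo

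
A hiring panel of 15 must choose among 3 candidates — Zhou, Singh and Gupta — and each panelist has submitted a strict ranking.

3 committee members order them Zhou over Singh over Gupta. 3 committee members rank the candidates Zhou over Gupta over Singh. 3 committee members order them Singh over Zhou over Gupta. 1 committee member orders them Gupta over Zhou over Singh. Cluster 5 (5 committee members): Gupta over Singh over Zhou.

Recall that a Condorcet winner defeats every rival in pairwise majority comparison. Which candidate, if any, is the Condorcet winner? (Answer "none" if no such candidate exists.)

none

Head-to-head results (15 committee members):
Zhou vs Singh: Zhou preferred on 3+3+1 = 7 ballots; Singh wins 8–7.
Zhou vs Gupta: 3+3+3 = 9 for Zhou, 6 for Gupta — Zhou by 9–6.
Singh vs Gupta: Singh is ranked higher on 3+3 = 6 ballots, Gupta on 9. Gupta wins 9–6.
Each candidate drops at least one matchup (Zhou loses to Singh; Singh loses to Gupta; Gupta loses to Zhou); the cycle Zhou > Gupta > Singh > Zhou rules out a Condorcet winner.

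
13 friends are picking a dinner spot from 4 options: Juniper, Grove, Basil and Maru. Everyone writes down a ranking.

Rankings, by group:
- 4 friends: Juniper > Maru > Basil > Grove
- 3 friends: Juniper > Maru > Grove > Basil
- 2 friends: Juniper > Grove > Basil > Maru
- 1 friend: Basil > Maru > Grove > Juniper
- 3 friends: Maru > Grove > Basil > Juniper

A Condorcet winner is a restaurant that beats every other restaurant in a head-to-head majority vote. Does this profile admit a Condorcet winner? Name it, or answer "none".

Head-to-head results (13 friends):
Juniper vs Grove: 4+3+2 = 9 for Juniper, 4 for Grove — Juniper by 9–4.
Juniper vs Basil: Juniper, 9–4.
Juniper vs Maru: 9 to 4, Juniper.
Grove vs Basil: Grove is ranked higher on 3+2+3 = 8 ballots, Basil on 5. Grove wins 8–5.
Grove vs Maru: 2 for Grove, 11 for Maru — Maru by 11–2.
Basil vs Maru: Basil preferred on 2+1 = 3 ballots; Maru wins 10–3.
Juniper beats each of Grove, Basil, Maru — Juniper is the Condorcet winner.

Juniper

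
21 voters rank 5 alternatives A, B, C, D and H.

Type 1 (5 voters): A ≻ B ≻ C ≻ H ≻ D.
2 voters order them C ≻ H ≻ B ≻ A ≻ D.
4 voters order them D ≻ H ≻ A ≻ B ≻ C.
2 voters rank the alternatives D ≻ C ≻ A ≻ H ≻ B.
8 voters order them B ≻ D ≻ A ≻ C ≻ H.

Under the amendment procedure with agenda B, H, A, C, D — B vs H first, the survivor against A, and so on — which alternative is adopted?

Round 1: B vs H — 13–8, B advances.
Round 2: B vs A — 10–11, A advances.
Round 3: A vs C — 17–4, A advances.
Round 4: A vs D — 7–14, D advances.
The agenda winner is D.

D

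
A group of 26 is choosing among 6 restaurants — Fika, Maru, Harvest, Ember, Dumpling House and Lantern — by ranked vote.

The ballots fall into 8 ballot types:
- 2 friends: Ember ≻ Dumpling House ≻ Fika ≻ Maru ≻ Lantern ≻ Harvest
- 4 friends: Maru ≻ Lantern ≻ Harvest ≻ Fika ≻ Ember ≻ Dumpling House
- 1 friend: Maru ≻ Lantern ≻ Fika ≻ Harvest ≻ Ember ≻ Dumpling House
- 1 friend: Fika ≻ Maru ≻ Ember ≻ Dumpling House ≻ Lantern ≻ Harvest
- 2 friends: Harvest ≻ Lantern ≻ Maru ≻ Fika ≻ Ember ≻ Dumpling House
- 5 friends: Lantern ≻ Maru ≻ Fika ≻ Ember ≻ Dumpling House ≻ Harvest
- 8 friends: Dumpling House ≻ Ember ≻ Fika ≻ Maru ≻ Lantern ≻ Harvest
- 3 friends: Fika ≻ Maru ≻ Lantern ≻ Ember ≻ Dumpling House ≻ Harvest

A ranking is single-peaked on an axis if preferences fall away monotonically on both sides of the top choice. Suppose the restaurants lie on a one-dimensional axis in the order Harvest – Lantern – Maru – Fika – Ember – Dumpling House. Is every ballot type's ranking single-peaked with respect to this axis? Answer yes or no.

Axis positions: Harvest=1, Lantern=2, Maru=3, Fika=4, Ember=5, Dumpling House=6.
Ballot type 1 (peak Ember at position 5): ranking walks positions 5-6-4-3-2-1, expanding outward from the peak — single-peaked.
Ballot type 2 (peak Maru at position 3): ranking walks positions 3-2-1-4-5-6, expanding outward from the peak — single-peaked.
Ballot type 3 (peak Maru at position 3): ranking walks positions 3-2-4-1-5-6, expanding outward from the peak — single-peaked.
Ballot type 4 (peak Fika at position 4): ranking walks positions 4-3-5-6-2-1, expanding outward from the peak — single-peaked.
Ballot type 5 (peak Harvest at position 1): ranking walks positions 1-2-3-4-5-6, expanding outward from the peak — single-peaked.
Ballot type 6 (peak Lantern at position 2): ranking walks positions 2-3-4-5-6-1, expanding outward from the peak — single-peaked.
Ballot type 7 (peak Dumpling House at position 6): ranking walks positions 6-5-4-3-2-1, expanding outward from the peak — single-peaked.
Ballot type 8 (peak Fika at position 4): ranking walks positions 4-3-2-5-6-1, expanding outward from the peak — single-peaked.
Every ranking is single-peaked on this axis.

yes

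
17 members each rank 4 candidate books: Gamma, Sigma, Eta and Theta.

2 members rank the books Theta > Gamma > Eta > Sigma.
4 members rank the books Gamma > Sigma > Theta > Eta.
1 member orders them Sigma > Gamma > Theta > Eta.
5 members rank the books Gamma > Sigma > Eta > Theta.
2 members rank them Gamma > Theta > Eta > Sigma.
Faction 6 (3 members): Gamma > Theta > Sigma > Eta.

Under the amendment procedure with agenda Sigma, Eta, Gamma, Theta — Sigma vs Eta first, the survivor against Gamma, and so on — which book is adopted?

Gamma

Round 1: Sigma vs Eta — 13–4, Sigma advances.
Round 2: Sigma vs Gamma — 1–16, Gamma advances.
Round 3: Gamma vs Theta — 15–2, Gamma advances.
Gamma survives the agenda.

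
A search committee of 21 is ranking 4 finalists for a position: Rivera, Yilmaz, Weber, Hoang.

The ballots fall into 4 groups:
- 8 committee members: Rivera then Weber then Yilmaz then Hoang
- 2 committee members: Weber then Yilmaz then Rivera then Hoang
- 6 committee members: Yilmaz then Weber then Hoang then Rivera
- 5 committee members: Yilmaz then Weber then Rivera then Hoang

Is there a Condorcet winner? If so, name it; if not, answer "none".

Yilmaz

Check each pair by majority over 21 ballots:
Rivera vs Yilmaz: Rivera is ranked higher on 8 ballots, Yilmaz on 13. Yilmaz wins 13–8.
Rivera vs Weber: Weber wins 13–8.
Rivera vs Hoang: 8+2+5 = 15 for Rivera, 6 for Hoang — Rivera by 15–6.
Yilmaz vs Weber: 6+5 = 11 for Yilmaz, 10 for Weber — Yilmaz by 11–10.
Yilmaz–Hoang: Yilmaz 21–0.
Weber–Hoang: Weber 21–0.
Yilmaz wins every pairwise contest, so Yilmaz is the Condorcet winner.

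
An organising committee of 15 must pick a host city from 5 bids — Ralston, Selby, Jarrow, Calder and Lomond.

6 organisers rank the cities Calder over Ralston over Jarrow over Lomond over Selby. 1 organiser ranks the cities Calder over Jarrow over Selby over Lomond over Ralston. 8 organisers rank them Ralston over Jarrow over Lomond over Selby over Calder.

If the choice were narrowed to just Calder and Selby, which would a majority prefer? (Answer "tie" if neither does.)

Selby

Ballots ranking Calder above Selby: 6 + 1 = 7.
Ballots ranking Selby above Calder: 15 − 7 = 8.
Selby wins the head-to-head 8–7.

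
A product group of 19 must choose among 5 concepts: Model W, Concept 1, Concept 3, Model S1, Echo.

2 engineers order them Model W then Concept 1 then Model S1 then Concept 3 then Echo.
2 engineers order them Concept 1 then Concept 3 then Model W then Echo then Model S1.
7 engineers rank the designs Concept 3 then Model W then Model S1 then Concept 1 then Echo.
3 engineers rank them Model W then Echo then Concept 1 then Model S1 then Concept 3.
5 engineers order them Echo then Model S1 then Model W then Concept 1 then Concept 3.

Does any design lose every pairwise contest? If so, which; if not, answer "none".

Head-to-head results (19 engineers):
Model W vs Concept 1: 17 to 2, Model W.
Model W vs Concept 3: Model W is ranked higher on 2+3+5 = 10 ballots, Concept 3 on 9. Model W wins 10–9.
Model W vs Model S1: Model W, 14–5.
Model W–Echo: Model W 14–5.
Concept 1 vs Concept 3: Concept 1 preferred on 2+2+3+5 = 12 ballots; Concept 1 wins 12–7.
Concept 1–Model S1: Model S1 12–7.
Concept 1 vs Echo: Concept 1 preferred on 2+2+7 = 11 ballots; Concept 1 wins 11–8.
Concept 3 vs Model S1: 9 to 10, Model S1.
Concept 3 vs Echo: Concept 3 preferred on 2+2+7 = 11 ballots; Concept 3 wins 11–8.
Model S1 vs Echo: Model S1 is ranked higher on 2+7 = 9 ballots, Echo on 10. Echo wins 10–9.
Every design wins at least one matchup (Model W beats Concept 1; Concept 1 beats Concept 3; Concept 3 beats Echo; Model S1 beats Concept 1; Echo beats Model S1), so there is no Condorcet loser.

none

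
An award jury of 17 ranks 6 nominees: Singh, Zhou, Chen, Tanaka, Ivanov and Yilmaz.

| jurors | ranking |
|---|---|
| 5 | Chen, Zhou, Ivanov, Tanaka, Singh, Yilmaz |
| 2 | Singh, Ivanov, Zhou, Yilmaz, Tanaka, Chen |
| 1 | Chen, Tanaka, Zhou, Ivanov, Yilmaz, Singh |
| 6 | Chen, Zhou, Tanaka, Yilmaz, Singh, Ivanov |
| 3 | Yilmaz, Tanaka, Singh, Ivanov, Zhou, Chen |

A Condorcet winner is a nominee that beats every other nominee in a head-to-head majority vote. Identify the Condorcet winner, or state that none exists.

Pairwise majorities:
Singh vs Zhou: Zhou, 12–5.
Singh vs Chen: Chen, 12–5.
Singh vs Tanaka: Tanaka wins 15–2.
Singh vs Ivanov: Singh wins 11–6.
Singh–Yilmaz: Yilmaz 10–7.
Zhou vs Chen: 2+3 = 5 for Zhou, 12 for Chen — Chen by 12–5.
Zhou vs Tanaka: Zhou is ranked higher on 5+2+6 = 13 ballots, Tanaka on 4. Zhou wins 13–4.
Zhou vs Ivanov: 12 to 5, Zhou.
Zhou vs Yilmaz: Zhou wins 14–3.
Chen–Tanaka: Chen 12–5.
Chen vs Ivanov: Chen is ranked higher on 5+1+6 = 12 ballots, Ivanov on 5. Chen wins 12–5.
Chen vs Yilmaz: 12 to 5, Chen.
Tanaka vs Ivanov: Tanaka preferred on 1+6+3 = 10 ballots; Tanaka wins 10–7.
Tanaka vs Yilmaz: Tanaka wins 12–5.
Ivanov vs Yilmaz: Yilmaz wins 9–8.
Chen wins every pairwise contest, so Chen is the Condorcet winner.

Chen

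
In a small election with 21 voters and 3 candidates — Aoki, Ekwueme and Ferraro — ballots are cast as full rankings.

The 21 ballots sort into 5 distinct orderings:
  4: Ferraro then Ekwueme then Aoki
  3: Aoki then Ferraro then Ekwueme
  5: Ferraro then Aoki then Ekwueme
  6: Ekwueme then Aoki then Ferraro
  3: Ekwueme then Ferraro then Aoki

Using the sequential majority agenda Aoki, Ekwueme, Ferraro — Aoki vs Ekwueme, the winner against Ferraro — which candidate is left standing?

Ferraro

Round 1: Aoki vs Ekwueme — 8–13, Ekwueme advances.
Round 2: Ekwueme vs Ferraro — 9–12, Ferraro advances.
Ferraro survives the agenda.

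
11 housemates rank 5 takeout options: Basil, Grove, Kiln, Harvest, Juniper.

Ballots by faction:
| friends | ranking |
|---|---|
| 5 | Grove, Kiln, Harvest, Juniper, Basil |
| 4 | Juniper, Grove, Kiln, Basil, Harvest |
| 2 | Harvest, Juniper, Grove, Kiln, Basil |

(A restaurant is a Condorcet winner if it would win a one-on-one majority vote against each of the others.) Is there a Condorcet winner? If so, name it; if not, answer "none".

none

Head-to-head results (11 friends):
Basil vs Grove: Basil is ranked higher on 0 ballots, Grove on 11. Grove wins 11–0.
Basil vs Kiln: 0 to 11, Kiln.
Basil vs Harvest: Basil preferred on 4 ballots; Harvest wins 7–4.
Basil vs Juniper: 0 for Basil, 11 for Juniper — Juniper by 11–0.
Grove vs Kiln: 5+4+2 = 11 for Grove, 0 for Kiln — Grove by 11–0.
Grove vs Harvest: 9 to 2, Grove.
Grove vs Juniper: 5 for Grove, 6 for Juniper — Juniper by 6–5.
Kiln vs Harvest: 5+4 = 9 for Kiln, 2 for Harvest — Kiln by 9–2.
Kiln vs Juniper: 5 to 6, Juniper.
Harvest vs Juniper: Harvest is ranked higher on 5+2 = 7 ballots, Juniper on 4. Harvest wins 7–4.
No restaurant is unbeaten: Basil loses to Grove; Grove loses to Juniper; Kiln loses to Grove; Harvest loses to Grove; Juniper loses to Harvest. In particular Grove beats Harvest beats Juniper beats Grove is a majority cycle — no Condorcet winner exists.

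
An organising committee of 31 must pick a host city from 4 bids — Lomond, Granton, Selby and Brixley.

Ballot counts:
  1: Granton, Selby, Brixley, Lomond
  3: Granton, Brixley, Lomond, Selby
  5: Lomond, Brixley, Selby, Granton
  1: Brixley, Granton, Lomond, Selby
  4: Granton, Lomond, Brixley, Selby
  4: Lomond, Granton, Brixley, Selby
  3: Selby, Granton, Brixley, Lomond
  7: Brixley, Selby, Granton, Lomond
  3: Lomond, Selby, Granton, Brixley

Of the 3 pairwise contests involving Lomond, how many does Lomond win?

2

Lomond against each rival (31 organisers):
Lomond vs Granton: Granton wins 19–12.
Lomond vs Selby: Lomond preferred on 3+5+1+4+4+3 = 20 ballots; Lomond wins 20–11.
Lomond vs Brixley: Lomond preferred on 5+4+4+3 = 16 ballots; Lomond wins 16–15.
Lomond beats Selby, Brixley; loses to Granton — 2 pairwise wins.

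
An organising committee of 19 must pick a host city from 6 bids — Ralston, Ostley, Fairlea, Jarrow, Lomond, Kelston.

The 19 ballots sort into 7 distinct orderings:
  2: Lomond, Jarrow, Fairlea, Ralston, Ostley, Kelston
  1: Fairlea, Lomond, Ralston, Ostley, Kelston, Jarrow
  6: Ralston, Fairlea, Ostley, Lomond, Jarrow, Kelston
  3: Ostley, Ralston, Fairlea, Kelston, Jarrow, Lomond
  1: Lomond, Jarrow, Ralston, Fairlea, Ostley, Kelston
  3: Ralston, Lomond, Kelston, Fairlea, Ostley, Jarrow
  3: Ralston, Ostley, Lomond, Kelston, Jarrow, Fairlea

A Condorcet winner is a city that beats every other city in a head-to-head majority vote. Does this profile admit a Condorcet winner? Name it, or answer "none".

Ralston

Check each pair by majority over 19 ballots:
Ralston vs Ostley: Ralston preferred on 2+1+6+1+3+3 = 16 ballots; Ralston wins 16–3.
Ralston vs Fairlea: Ralston is ranked higher on 6+3+1+3+3 = 16 ballots, Fairlea on 3. Ralston wins 16–3.
Ralston vs Jarrow: Ralston is ranked higher on 1+6+3+3+3 = 16 ballots, Jarrow on 3. Ralston wins 16–3.
Ralston vs Lomond: 6+3+3+3 = 15 for Ralston, 4 for Lomond — Ralston by 15–4.
Ralston vs Kelston: 19 for Ralston, 0 for Kelston — Ralston by 19–0.
Ostley vs Fairlea: 3+3 = 6 for Ostley, 13 for Fairlea — Fairlea by 13–6.
Ostley vs Jarrow: 1+6+3+3+3 = 16 for Ostley, 3 for Jarrow — Ostley by 16–3.
Ostley vs Lomond: 6+3+3 = 12 for Ostley, 7 for Lomond — Ostley by 12–7.
Ostley vs Kelston: 16 to 3, Ostley.
Fairlea vs Jarrow: Fairlea preferred on 1+6+3+3 = 13 ballots; Fairlea wins 13–6.
Fairlea vs Lomond: Fairlea is ranked higher on 1+6+3 = 10 ballots, Lomond on 9. Fairlea wins 10–9.
Fairlea vs Kelston: Fairlea is ranked higher on 2+1+6+3+1 = 13 ballots, Kelston on 6. Fairlea wins 13–6.
Jarrow vs Lomond: Jarrow is ranked higher on 3 ballots, Lomond on 16. Lomond wins 16–3.
Jarrow vs Kelston: 9 to 10, Kelston.
Lomond vs Kelston: 16 to 3, Lomond.
Ralston defeats every rival head-to-head and is the Condorcet winner.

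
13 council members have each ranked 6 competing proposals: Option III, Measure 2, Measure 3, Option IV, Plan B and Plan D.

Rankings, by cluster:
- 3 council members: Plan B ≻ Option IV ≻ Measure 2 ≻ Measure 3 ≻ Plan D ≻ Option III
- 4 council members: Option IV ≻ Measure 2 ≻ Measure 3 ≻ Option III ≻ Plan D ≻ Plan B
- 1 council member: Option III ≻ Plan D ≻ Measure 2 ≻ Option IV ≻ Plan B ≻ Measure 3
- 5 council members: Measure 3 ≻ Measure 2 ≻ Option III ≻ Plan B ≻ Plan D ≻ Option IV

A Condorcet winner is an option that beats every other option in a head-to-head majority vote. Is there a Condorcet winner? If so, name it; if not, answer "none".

Pairwise majorities:
Option III vs Measure 2: Measure 2 wins 12–1.
Option III–Measure 3: Measure 3 12–1.
Option III–Option IV: Option IV 7–6.
Option III vs Plan B: Option III wins 10–3.
Option III vs Plan D: Option III wins 10–3.
Measure 2 vs Measure 3: Measure 2 wins 8–5.
Measure 2 vs Option IV: Option IV, 7–6.
Measure 2 vs Plan B: Measure 2 wins 10–3.
Measure 2–Plan D: Measure 2 12–1.
Measure 3 vs Option IV: Option IV wins 8–5.
Measure 3 vs Plan B: Measure 3 wins 9–4.
Measure 3–Plan D: Measure 3 12–1.
Option IV vs Plan B: Plan B wins 8–5.
Option IV vs Plan D: Option IV, 7–6.
Plan B vs Plan D: Plan B, 8–5.
Every option loses at least once (Option III loses to Measure 2; Measure 2 loses to Option IV; Measure 3 loses to Measure 2; Option IV loses to Plan B; Plan B loses to Option III; Plan D loses to Option III). The majority relation contains the cycle Option III > Plan B > Option IV > Option III, so there is no Condorcet winner.

none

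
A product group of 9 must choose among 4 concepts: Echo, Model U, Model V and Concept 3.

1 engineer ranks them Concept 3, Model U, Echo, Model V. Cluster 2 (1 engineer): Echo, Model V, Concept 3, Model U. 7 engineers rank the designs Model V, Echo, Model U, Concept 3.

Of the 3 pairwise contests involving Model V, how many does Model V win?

Model V against each rival (9 engineers):
Model V vs Echo: Model V preferred on 7 ballots; Model V wins 7–2.
Model V vs Model U: 1+7 = 8 for Model V, 1 for Model U — Model V by 8–1.
Model V vs Concept 3: Model V is ranked higher on 1+7 = 8 ballots, Concept 3 on 1. Model V wins 8–1.
Model V beats Echo, Model U, Concept 3 — 3 pairwise wins.

3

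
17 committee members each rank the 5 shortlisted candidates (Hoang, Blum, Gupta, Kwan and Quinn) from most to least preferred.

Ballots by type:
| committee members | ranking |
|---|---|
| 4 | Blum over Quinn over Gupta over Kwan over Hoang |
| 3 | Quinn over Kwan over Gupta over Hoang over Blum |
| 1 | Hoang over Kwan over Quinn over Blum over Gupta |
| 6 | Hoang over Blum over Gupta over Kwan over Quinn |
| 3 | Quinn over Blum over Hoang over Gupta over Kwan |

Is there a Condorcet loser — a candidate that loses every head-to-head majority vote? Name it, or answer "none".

Kwan

Head-to-head results (17 committee members):
Hoang–Blum: Hoang 10–7.
Hoang–Gupta: Hoang 10–7.
Hoang vs Kwan: 1+6+3 = 10 for Hoang, 7 for Kwan — Hoang by 10–7.
Hoang vs Quinn: Hoang is ranked higher on 1+6 = 7 ballots, Quinn on 10. Quinn wins 10–7.
Blum vs Gupta: Blum, 14–3.
Blum vs Kwan: Blum preferred on 4+6+3 = 13 ballots; Blum wins 13–4.
Blum–Quinn: Blum 10–7.
Gupta–Kwan: Gupta 13–4.
Gupta vs Quinn: Quinn wins 11–6.
Kwan vs Quinn: 7 to 10, Quinn.
Kwan is beaten in every head-to-head and is the Condorcet loser.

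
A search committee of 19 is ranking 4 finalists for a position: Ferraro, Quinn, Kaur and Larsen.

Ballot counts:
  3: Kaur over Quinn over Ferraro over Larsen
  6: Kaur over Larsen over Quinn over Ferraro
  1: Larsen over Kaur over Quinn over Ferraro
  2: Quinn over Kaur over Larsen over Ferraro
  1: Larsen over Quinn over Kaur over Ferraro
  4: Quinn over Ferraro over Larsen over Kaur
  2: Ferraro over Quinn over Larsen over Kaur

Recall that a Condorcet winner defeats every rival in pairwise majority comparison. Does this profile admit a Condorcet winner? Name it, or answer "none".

Kaur

Pairwise majorities:
Ferraro vs Quinn: 2 to 17, Quinn.
Ferraro vs Kaur: Ferraro preferred on 4+2 = 6 ballots; Kaur wins 13–6.
Ferraro vs Larsen: Ferraro preferred on 3+4+2 = 9 ballots; Larsen wins 10–9.
Quinn vs Kaur: Quinn preferred on 2+1+4+2 = 9 ballots; Kaur wins 10–9.
Quinn vs Larsen: 11 to 8, Quinn.
Kaur vs Larsen: Kaur preferred on 3+6+2 = 11 ballots; Kaur wins 11–8.
Only Kaur has no losses; Kaur is the Condorcet winner.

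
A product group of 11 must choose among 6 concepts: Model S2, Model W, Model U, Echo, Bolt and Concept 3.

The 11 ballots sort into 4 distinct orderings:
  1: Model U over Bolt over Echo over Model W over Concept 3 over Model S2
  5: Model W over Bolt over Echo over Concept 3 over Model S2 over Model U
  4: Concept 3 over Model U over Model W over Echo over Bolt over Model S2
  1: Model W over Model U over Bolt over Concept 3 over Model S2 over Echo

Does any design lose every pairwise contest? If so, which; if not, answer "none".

Model S2

Pairwise majorities:
Model S2 vs Model W: 0 to 11, Model W.
Model S2 vs Model U: Model S2 preferred on 5 ballots; Model U wins 6–5.
Model S2–Echo: Echo 10–1.
Model S2–Bolt: Bolt 11–0.
Model S2 vs Concept 3: Model S2 is ranked higher on 0 ballots, Concept 3 on 11. Concept 3 wins 11–0.
Model W vs Model U: Model W is ranked higher on 5+1 = 6 ballots, Model U on 5. Model W wins 6–5.
Model W vs Echo: Model W is ranked higher on 5+4+1 = 10 ballots, Echo on 1. Model W wins 10–1.
Model W vs Bolt: Model W preferred on 5+4+1 = 10 ballots; Model W wins 10–1.
Model W vs Concept 3: Model W wins 7–4.
Model U–Echo: Model U 6–5.
Model U vs Bolt: Model U wins 6–5.
Model U vs Concept 3: Model U is ranked higher on 1+1 = 2 ballots, Concept 3 on 9. Concept 3 wins 9–2.
Echo vs Bolt: Echo preferred on 4 ballots; Bolt wins 7–4.
Echo vs Concept 3: Echo wins 6–5.
Bolt vs Concept 3: Bolt is ranked higher on 1+5+1 = 7 ballots, Concept 3 on 4. Bolt wins 7–4.
Model S2 is beaten in every head-to-head and is the Condorcet loser.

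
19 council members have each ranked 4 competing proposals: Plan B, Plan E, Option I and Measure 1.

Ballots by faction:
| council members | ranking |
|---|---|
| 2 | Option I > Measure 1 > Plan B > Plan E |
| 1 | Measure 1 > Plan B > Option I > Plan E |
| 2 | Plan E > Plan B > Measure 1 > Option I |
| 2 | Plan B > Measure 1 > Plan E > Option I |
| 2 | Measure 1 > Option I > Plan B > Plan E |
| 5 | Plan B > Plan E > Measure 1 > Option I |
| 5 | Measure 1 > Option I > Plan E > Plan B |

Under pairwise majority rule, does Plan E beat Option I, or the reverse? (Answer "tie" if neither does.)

Option I

Ballots ranking Plan E above Option I: 2 + 2 + 5 = 9.
Ballots ranking Option I above Plan E: 19 − 9 = 10.
Option I wins the head-to-head 10–9.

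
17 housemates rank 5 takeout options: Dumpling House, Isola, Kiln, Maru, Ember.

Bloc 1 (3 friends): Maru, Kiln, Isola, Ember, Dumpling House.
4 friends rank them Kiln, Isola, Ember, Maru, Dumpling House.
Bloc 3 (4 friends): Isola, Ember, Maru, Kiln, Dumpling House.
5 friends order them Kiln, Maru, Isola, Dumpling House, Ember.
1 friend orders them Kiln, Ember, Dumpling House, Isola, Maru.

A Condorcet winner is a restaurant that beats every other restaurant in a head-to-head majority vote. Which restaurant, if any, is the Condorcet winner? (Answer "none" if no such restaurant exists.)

Pairwise majorities:
Dumpling House vs Isola: Isola, 16–1.
Dumpling House–Kiln: Kiln 17–0.
Dumpling House–Maru: Maru 16–1.
Dumpling House–Ember: Ember 12–5.
Isola vs Kiln: Kiln wins 13–4.
Isola–Maru: Isola 9–8.
Isola vs Ember: Isola wins 16–1.
Kiln vs Maru: Kiln wins 10–7.
Kiln vs Ember: Kiln wins 13–4.
Maru vs Ember: Ember, 9–8.
Kiln beats each of Dumpling House, Isola, Maru, Ember — Kiln is the Condorcet winner.

Kiln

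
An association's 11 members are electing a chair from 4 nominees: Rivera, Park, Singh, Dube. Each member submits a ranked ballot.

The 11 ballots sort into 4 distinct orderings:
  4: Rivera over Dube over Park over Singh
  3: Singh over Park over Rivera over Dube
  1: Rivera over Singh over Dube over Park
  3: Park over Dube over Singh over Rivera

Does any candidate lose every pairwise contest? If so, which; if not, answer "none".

none

Pairwise majorities:
Rivera vs Park: Park, 6–5.
Rivera vs Singh: 5 to 6, Singh.
Rivera vs Dube: 8 to 3, Rivera.
Park vs Singh: 7 to 4, Park.
Park vs Dube: 3+3 = 6 for Park, 5 for Dube — Park by 6–5.
Singh–Dube: Dube 7–4.
Every candidate wins at least one matchup (Rivera beats Dube; Park beats Rivera; Singh beats Rivera; Dube beats Singh), so there is no Condorcet loser.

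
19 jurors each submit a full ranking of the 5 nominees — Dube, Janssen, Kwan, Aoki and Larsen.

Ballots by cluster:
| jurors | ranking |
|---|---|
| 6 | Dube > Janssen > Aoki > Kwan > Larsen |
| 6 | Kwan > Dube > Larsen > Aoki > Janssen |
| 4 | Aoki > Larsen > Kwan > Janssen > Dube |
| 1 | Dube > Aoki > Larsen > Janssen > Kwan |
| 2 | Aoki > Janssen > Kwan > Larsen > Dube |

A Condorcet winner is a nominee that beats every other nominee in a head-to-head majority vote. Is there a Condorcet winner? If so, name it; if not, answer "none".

Head-to-head results (19 jurors):
Dube vs Janssen: Dube wins 13–6.
Dube vs Kwan: Kwan, 12–7.
Dube–Aoki: Dube 13–6.
Dube–Larsen: Dube 13–6.
Janssen vs Kwan: Kwan wins 10–9.
Janssen vs Aoki: Aoki wins 13–6.
Janssen vs Larsen: Larsen, 11–8.
Kwan vs Aoki: Aoki wins 13–6.
Kwan–Larsen: Kwan 14–5.
Aoki vs Larsen: Aoki wins 13–6.
Every nominee loses at least once (Dube loses to Kwan; Janssen loses to Dube; Kwan loses to Aoki; Aoki loses to Dube; Larsen loses to Dube). The majority relation contains the cycle Dube → Aoki → Kwan → Dube, so there is no Condorcet winner.

none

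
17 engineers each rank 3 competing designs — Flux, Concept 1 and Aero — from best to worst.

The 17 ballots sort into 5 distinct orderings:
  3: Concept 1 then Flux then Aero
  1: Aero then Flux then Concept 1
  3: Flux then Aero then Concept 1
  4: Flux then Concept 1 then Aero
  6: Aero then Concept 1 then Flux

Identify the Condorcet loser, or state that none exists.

Pairwise majorities:
Flux vs Concept 1: Flux is ranked higher on 1+3+4 = 8 ballots, Concept 1 on 9. Concept 1 wins 9–8.
Flux vs Aero: 10 to 7, Flux.
Concept 1 vs Aero: 7 to 10, Aero.
No design is winless: Flux beats Aero; Concept 1 beats Flux; Aero beats Concept 1. There is no Condorcet loser.

none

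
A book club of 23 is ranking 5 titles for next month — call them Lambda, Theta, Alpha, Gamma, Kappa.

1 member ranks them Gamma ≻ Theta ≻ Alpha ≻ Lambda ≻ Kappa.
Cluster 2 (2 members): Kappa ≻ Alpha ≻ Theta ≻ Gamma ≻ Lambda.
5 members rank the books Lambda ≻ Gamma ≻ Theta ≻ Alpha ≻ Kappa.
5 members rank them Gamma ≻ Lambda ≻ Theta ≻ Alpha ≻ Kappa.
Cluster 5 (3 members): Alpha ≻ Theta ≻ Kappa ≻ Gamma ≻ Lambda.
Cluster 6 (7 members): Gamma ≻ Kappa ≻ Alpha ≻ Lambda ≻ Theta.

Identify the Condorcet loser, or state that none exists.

Pairwise majorities:
Lambda–Theta: Lambda 17–6.
Lambda vs Alpha: Lambda is ranked higher on 5+5 = 10 ballots, Alpha on 13. Alpha wins 13–10.
Lambda vs Gamma: Gamma wins 18–5.
Lambda–Kappa: Kappa 12–11.
Theta vs Alpha: Alpha wins 12–11.
Theta vs Gamma: Theta is ranked higher on 2+3 = 5 ballots, Gamma on 18. Gamma wins 18–5.
Theta vs Kappa: Theta preferred on 1+5+5+3 = 14 ballots; Theta wins 14–9.
Alpha vs Gamma: Gamma wins 18–5.
Alpha–Kappa: Alpha 14–9.
Gamma vs Kappa: Gamma, 18–5.
Each book has at least one pairwise win (Lambda beats Theta; Theta beats Kappa; Alpha beats Lambda; Gamma beats Lambda; Kappa beats Lambda) — no Condorcet loser.

none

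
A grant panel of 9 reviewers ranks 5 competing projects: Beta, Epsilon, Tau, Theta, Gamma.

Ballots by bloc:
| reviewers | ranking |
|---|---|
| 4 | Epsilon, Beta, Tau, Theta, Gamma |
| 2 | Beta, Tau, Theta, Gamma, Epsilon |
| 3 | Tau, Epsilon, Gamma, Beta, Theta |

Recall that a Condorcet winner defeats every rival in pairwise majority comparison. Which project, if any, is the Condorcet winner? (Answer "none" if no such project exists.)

Check each pair by majority over 9 ballots:
Beta vs Epsilon: Beta is ranked higher on 2 ballots, Epsilon on 7. Epsilon wins 7–2.
Beta vs Tau: Beta wins 6–3.
Beta vs Theta: 4+2+3 = 9 for Beta, 0 for Theta — Beta by 9–0.
Beta vs Gamma: Beta is ranked higher on 4+2 = 6 ballots, Gamma on 3. Beta wins 6–3.
Epsilon vs Tau: Epsilon is ranked higher on 4 ballots, Tau on 5. Tau wins 5–4.
Epsilon vs Theta: 4+3 = 7 for Epsilon, 2 for Theta — Epsilon by 7–2.
Epsilon–Gamma: Epsilon 7–2.
Tau vs Theta: Tau preferred on 4+2+3 = 9 ballots; Tau wins 9–0.
Tau vs Gamma: Tau wins 9–0.
Theta vs Gamma: 4+2 = 6 for Theta, 3 for Gamma — Theta by 6–3.
Every project loses at least once (Beta loses to Epsilon; Epsilon loses to Tau; Tau loses to Beta; Theta loses to Beta; Gamma loses to Beta). The majority relation contains the cycle Beta beats Tau beats Epsilon beats Beta, so there is no Condorcet winner.

none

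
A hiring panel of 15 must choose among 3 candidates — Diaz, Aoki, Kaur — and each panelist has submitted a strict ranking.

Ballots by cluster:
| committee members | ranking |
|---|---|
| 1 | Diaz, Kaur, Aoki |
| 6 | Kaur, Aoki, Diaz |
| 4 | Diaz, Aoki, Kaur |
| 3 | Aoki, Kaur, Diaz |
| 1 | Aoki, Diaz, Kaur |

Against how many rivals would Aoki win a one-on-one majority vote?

Aoki against each rival (15 committee members):
Aoki vs Diaz: Aoki preferred on 6+3+1 = 10 ballots; Aoki wins 10–5.
Aoki vs Kaur: Aoki, 8–7.
Aoki beats Diaz, Kaur — 2 pairwise wins.

2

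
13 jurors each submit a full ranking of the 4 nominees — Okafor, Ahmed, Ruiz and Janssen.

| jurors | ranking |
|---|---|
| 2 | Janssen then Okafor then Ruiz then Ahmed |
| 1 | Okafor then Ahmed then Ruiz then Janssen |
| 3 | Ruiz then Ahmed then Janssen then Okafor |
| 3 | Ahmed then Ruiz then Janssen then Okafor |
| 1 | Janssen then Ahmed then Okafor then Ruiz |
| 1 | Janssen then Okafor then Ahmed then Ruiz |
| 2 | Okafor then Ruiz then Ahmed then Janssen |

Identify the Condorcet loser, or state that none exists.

Head-to-head results (13 jurors):
Okafor vs Ahmed: Ahmed wins 7–6.
Okafor–Ruiz: Okafor 7–6.
Okafor vs Janssen: 3 to 10, Janssen.
Ahmed vs Ruiz: Ruiz wins 7–6.
Ahmed–Janssen: Ahmed 9–4.
Ruiz vs Janssen: Ruiz preferred on 1+3+3+2 = 9 ballots; Ruiz wins 9–4.
Every nominee wins at least one matchup (Okafor beats Ruiz; Ahmed beats Okafor; Ruiz beats Ahmed; Janssen beats Okafor), so there is no Condorcet loser.

none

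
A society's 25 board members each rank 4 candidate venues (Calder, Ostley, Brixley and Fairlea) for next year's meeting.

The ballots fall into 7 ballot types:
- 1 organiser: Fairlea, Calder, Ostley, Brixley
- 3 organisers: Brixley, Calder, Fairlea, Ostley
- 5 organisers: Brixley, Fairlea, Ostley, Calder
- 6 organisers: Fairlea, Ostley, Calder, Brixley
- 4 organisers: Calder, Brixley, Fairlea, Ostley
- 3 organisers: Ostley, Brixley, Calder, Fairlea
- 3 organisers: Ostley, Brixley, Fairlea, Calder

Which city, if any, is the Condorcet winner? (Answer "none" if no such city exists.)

Check each pair by majority over 25 ballots:
Calder vs Ostley: Calder preferred on 1+3+4 = 8 ballots; Ostley wins 17–8.
Calder vs Brixley: 11 to 14, Brixley.
Calder vs Fairlea: Calder is ranked higher on 3+4+3 = 10 ballots, Fairlea on 15. Fairlea wins 15–10.
Ostley vs Brixley: 1+6+3+3 = 13 for Ostley, 12 for Brixley — Ostley by 13–12.
Ostley vs Fairlea: 6 to 19, Fairlea.
Brixley vs Fairlea: 3+5+4+3+3 = 18 for Brixley, 7 for Fairlea — Brixley by 18–7.
Every city loses at least once (Calder loses to Ostley; Ostley loses to Fairlea; Brixley loses to Ostley; Fairlea loses to Brixley). The majority relation contains the cycle Ostley beats Brixley beats Fairlea beats Ostley, so there is no Condorcet winner.

none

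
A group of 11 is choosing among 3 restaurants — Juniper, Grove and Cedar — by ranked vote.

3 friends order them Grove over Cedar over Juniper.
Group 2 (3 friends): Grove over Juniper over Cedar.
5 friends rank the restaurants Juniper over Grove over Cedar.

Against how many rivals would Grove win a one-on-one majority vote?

Grove against each rival (11 friends):
Grove vs Juniper: Grove, 6–5.
Grove–Cedar: Grove 11–0.
Grove beats Juniper, Cedar — 2 pairwise wins.

2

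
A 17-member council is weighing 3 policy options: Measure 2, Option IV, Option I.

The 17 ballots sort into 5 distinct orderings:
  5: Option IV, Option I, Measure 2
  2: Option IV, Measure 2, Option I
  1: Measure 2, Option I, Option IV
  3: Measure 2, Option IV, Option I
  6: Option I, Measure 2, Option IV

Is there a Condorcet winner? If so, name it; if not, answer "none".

Head-to-head results (17 council members):
Measure 2 vs Option IV: 10 to 7, Measure 2.
Measure 2 vs Option I: 6 to 11, Option I.
Option IV vs Option I: Option IV preferred on 5+2+3 = 10 ballots; Option IV wins 10–7.
Every option loses at least once (Measure 2 loses to Option I; Option IV loses to Measure 2; Option I loses to Option IV). The majority relation contains the cycle Measure 2 > Option IV > Option I > Measure 2, so there is no Condorcet winner.

none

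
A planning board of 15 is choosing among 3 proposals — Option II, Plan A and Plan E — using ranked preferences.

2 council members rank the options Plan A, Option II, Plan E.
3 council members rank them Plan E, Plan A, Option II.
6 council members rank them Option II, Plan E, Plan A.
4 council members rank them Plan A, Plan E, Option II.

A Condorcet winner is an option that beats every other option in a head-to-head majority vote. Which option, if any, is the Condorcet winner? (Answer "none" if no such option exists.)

Check each pair by majority over 15 ballots:
Option II vs Plan A: Plan A, 9–6.
Option II–Plan E: Option II 8–7.
Plan A–Plan E: Plan E 9–6.
Each option drops at least one matchup (Option II loses to Plan A; Plan A loses to Plan E; Plan E loses to Option II); the cycle Option II beats Plan E beats Plan A beats Option II rules out a Condorcet winner.

none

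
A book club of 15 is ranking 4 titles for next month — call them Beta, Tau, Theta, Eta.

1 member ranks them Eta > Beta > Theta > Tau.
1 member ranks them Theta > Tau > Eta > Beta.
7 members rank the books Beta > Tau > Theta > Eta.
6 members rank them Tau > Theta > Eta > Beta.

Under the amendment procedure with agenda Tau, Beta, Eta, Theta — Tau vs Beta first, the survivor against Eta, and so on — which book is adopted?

Round 1: Tau vs Beta — 7–8, Beta advances.
Round 2: Beta vs Eta — 7–8, Eta advances.
Round 3: Eta vs Theta — 1–14, Theta advances.
Theta survives the agenda.

Theta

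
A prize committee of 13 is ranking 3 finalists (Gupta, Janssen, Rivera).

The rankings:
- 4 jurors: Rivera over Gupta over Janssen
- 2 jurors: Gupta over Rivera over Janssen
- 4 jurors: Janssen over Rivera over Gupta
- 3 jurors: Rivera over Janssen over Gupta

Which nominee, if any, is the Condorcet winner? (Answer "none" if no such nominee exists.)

Rivera

Head-to-head results (13 jurors):
Gupta vs Janssen: Janssen wins 7–6.
Gupta vs Rivera: Rivera, 11–2.
Janssen vs Rivera: Rivera, 9–4.
Only Rivera has no losses; Rivera is the Condorcet winner.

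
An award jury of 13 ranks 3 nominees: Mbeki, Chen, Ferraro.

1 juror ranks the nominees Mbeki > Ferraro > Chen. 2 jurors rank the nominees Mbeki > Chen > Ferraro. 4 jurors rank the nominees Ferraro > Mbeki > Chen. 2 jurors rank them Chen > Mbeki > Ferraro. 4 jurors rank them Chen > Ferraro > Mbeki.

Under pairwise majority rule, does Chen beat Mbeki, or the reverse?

Ballots ranking Chen above Mbeki: 2 + 4 = 6.
Ballots ranking Mbeki above Chen: 13 − 6 = 7.
Mbeki wins the head-to-head 7–6.

Mbeki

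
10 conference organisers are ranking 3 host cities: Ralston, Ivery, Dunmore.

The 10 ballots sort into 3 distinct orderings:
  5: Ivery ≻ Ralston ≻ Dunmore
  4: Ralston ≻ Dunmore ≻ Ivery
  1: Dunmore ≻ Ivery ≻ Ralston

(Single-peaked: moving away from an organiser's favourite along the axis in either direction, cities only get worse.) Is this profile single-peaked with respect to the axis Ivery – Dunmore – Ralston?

Axis positions: Ivery=1, Dunmore=2, Ralston=3.
Bloc 1: ranking walks positions 1-3-2; Ralston is ranked above Dunmore even though Dunmore lies between Ralston and the peak Ivery on the axis — preferences dip and rise again. Not single-peaked.
Bloc 2 (peak Ralston at position 3): ranking walks positions 3-2-1, expanding outward from the peak — single-peaked.
Bloc 3 (peak Dunmore at position 2): ranking walks positions 2-1-3, expanding outward from the peak — single-peaked.
Bloc 1 violates single-peakedness, so the profile is not single-peaked on this axis.

no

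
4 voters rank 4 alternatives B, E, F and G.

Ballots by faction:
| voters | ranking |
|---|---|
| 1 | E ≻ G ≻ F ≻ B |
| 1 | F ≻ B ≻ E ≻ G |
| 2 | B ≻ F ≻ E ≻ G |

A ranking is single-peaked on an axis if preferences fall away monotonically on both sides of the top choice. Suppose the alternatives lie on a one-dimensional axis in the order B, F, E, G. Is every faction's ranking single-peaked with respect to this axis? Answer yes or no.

yes

Axis positions: B=1, F=2, E=3, G=4.
Faction 1 (peak E at position 3): ranking walks positions 3-4-2-1, expanding outward from the peak — single-peaked.
Faction 2 (peak F at position 2): ranking walks positions 2-1-3-4, expanding outward from the peak — single-peaked.
Faction 3 (peak B at position 1): ranking walks positions 1-2-3-4, expanding outward from the peak — single-peaked.
Every ranking is single-peaked on this axis.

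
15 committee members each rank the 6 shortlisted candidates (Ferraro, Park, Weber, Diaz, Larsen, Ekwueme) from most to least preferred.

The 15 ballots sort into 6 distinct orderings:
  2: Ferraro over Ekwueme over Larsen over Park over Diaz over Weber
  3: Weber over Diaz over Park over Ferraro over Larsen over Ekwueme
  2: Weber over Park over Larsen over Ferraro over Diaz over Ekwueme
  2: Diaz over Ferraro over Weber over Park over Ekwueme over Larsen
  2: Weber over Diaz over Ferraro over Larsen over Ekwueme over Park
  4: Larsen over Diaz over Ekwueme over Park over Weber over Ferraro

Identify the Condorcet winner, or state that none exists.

Head-to-head results (15 committee members):
Ferraro–Park: Park 9–6.
Ferraro vs Weber: Weber, 11–4.
Ferraro vs Diaz: Ferraro is ranked higher on 2+2 = 4 ballots, Diaz on 11. Diaz wins 11–4.
Ferraro vs Larsen: 2+3+2+2 = 9 for Ferraro, 6 for Larsen — Ferraro by 9–6.
Ferraro–Ekwueme: Ferraro 11–4.
Park vs Weber: Park is ranked higher on 2+4 = 6 ballots, Weber on 9. Weber wins 9–6.
Park–Diaz: Diaz 11–4.
Park vs Larsen: Larsen wins 8–7.
Park vs Ekwueme: 3+2+2 = 7 for Park, 8 for Ekwueme — Ekwueme by 8–7.
Weber vs Diaz: Weber preferred on 3+2+2 = 7 ballots; Diaz wins 8–7.
Weber vs Larsen: Weber wins 9–6.
Weber–Ekwueme: Weber 9–6.
Diaz vs Larsen: Diaz is ranked higher on 3+2+2 = 7 ballots, Larsen on 8. Larsen wins 8–7.
Diaz vs Ekwueme: Diaz is ranked higher on 3+2+2+2+4 = 13 ballots, Ekwueme on 2. Diaz wins 13–2.
Larsen vs Ekwueme: Larsen is ranked higher on 3+2+2+4 = 11 ballots, Ekwueme on 4. Larsen wins 11–4.
Every candidate loses at least once (Ferraro loses to Park; Park loses to Weber; Weber loses to Diaz; Diaz loses to Larsen; Larsen loses to Ferraro; Ekwueme loses to Ferraro). The majority relation contains the cycle Ferraro → Larsen → Park → Ferraro, so there is no Condorcet winner.

none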